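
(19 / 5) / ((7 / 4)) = 76 / 35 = 2.17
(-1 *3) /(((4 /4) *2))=-3 /2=-1.50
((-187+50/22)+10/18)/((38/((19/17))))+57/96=-4.82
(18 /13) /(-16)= -9 /104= -0.09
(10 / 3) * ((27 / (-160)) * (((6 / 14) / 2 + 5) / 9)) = -73 / 224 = -0.33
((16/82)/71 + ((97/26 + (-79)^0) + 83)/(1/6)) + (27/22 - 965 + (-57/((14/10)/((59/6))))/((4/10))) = -16764058915/11655644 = -1438.28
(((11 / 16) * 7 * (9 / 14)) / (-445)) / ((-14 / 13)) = 1287 / 199360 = 0.01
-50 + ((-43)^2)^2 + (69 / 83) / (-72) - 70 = 6810012529 / 1992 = 3418680.99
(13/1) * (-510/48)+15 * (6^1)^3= 24815/8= 3101.88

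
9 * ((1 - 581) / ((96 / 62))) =-3371.25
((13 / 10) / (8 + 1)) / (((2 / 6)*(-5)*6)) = -13 / 900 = -0.01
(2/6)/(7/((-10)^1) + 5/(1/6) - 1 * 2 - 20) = 10/219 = 0.05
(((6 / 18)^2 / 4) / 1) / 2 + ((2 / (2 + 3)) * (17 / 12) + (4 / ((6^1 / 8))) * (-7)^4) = 4610129 / 360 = 12805.91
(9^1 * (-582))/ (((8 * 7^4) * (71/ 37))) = -96903/ 681884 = -0.14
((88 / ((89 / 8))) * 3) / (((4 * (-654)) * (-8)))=11 / 9701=0.00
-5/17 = -0.29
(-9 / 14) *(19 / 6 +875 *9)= -141807 / 28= -5064.54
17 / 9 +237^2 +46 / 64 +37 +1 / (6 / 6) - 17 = 16183471 / 288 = 56192.61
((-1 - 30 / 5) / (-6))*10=35 / 3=11.67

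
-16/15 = -1.07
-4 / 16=-1 / 4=-0.25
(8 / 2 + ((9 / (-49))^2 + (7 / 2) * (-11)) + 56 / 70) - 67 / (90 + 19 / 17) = -1279445913 / 37191490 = -34.40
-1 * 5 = -5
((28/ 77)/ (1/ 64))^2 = 541.62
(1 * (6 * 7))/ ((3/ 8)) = 112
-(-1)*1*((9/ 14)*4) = 2.57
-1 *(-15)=15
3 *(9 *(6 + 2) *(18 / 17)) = 3888 / 17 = 228.71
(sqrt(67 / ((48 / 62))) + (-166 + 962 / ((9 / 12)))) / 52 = sqrt(12462) / 624 + 1675 / 78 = 21.65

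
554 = 554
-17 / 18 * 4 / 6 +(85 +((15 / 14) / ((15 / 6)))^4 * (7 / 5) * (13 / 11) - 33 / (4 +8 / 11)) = 2051254987 / 26486460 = 77.45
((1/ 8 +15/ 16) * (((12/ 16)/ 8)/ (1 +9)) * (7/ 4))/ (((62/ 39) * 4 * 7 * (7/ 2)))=1989/ 17776640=0.00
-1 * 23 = -23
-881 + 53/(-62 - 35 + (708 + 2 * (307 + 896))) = -2657924/3017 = -880.98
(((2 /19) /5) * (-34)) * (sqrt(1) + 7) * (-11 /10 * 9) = 26928 /475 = 56.69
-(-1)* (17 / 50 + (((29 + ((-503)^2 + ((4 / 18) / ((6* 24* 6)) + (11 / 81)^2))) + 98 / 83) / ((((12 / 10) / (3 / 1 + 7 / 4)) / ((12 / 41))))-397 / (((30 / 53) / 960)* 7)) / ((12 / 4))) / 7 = 24627332162827921 / 2625664960800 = 9379.46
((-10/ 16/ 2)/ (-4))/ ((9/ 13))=65/ 576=0.11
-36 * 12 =-432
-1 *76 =-76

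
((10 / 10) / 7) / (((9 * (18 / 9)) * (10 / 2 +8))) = 1 / 1638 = 0.00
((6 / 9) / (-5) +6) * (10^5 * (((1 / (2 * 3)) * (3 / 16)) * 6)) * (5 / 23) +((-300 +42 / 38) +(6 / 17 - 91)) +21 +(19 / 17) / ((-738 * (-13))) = 1678106724485 / 71273826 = 23544.50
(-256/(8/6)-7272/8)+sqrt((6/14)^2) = -7704/7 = -1100.57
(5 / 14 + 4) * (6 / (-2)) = -13.07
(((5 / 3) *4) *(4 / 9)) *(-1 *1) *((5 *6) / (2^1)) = -400 / 9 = -44.44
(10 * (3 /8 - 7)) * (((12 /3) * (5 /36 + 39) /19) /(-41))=373385 /28044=13.31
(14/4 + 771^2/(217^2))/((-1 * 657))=-1518505/61874946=-0.02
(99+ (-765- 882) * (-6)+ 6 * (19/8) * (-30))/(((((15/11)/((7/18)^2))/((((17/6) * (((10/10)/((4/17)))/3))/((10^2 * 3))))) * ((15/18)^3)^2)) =330701833/7812500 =42.33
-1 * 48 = -48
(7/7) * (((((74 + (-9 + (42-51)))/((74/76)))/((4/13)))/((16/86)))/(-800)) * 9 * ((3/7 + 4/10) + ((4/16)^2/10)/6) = -7105449/757760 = -9.38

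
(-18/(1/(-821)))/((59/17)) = 251226/59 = 4258.07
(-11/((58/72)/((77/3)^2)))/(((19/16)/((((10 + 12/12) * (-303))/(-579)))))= -4637331776/106343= -43607.31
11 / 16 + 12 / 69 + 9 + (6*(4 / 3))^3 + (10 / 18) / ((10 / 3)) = 576319 / 1104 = 522.03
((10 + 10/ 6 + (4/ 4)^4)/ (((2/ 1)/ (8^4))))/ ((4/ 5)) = 97280/ 3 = 32426.67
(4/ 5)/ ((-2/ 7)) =-2.80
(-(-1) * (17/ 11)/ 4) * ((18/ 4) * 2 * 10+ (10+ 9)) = 42.11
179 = 179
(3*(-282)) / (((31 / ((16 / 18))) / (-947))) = 712144 / 31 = 22972.39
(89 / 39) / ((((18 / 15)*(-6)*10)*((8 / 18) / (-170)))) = 7565 / 624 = 12.12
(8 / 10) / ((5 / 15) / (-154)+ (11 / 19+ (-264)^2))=35112 / 3058982755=0.00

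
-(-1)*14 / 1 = 14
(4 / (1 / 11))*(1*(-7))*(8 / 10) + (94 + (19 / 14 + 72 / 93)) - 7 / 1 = -341273 / 2170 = -157.27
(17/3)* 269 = 4573/3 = 1524.33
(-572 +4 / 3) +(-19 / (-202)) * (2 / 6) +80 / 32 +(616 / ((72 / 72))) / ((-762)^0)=14503 / 303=47.86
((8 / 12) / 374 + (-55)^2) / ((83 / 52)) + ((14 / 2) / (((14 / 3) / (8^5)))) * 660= 1510606865512 / 46563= 32442215.18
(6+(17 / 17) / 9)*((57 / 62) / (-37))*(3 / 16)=-1045 / 36704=-0.03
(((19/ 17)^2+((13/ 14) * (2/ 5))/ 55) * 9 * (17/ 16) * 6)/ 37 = 9432207/ 4843300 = 1.95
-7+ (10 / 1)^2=93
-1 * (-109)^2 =-11881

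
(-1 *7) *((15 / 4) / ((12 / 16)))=-35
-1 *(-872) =872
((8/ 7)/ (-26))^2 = 16/ 8281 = 0.00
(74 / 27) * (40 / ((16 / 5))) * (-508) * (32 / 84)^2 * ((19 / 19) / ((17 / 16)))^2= -2237.30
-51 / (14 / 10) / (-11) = 255 / 77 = 3.31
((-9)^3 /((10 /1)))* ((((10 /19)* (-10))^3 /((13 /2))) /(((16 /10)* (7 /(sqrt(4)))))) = 182250000 /624169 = 291.99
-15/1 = -15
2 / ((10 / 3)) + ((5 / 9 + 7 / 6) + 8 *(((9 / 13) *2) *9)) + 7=127547 / 1170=109.01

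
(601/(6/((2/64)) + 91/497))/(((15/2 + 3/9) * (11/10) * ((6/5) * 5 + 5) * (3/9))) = 1536156/15519823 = 0.10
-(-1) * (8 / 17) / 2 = 4 / 17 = 0.24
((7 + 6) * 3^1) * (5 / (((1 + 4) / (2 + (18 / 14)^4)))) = 184.57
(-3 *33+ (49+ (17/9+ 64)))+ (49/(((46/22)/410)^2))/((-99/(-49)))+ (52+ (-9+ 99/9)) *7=4441564405/4761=932905.78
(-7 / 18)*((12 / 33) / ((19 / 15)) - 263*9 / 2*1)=1154027 / 2508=460.14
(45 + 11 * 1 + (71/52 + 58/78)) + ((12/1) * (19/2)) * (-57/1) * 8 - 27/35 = -283519577/5460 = -51926.66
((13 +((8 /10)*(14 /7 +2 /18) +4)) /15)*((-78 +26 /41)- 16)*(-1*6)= 2146232 /3075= 697.96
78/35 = 2.23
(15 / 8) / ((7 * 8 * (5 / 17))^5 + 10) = 1419857 / 917893865904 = 0.00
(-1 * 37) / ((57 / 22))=-814 / 57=-14.28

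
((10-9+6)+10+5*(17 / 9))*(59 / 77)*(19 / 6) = 19057 / 297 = 64.16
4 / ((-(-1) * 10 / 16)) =32 / 5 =6.40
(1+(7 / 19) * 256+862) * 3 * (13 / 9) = 78819 / 19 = 4148.37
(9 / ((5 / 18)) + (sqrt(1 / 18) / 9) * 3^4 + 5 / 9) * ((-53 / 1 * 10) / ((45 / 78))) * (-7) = 9646 * sqrt(2) + 28610036 / 135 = 225567.70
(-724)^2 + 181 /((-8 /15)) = 523836.62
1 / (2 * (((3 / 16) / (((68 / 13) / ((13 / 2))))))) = 1088 / 507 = 2.15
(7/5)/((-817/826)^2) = 4775932/3337445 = 1.43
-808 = -808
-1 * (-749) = 749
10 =10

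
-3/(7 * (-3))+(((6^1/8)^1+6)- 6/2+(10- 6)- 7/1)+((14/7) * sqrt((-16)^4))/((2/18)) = 129049/28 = 4608.89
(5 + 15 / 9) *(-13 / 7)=-260 / 21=-12.38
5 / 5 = 1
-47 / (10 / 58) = -1363 / 5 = -272.60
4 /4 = 1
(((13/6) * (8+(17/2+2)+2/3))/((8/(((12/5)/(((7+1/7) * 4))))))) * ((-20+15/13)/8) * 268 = -528563/1920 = -275.29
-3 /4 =-0.75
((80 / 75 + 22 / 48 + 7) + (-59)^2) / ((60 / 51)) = 2372877 / 800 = 2966.10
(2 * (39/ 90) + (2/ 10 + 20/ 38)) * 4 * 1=1816/ 285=6.37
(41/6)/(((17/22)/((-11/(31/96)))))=-158752/527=-301.24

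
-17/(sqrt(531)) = -17*sqrt(59)/177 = -0.74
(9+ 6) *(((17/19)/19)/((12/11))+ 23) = 499115/1444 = 345.65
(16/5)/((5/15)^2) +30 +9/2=63.30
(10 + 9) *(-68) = -1292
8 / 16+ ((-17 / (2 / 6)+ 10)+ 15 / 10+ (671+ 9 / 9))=633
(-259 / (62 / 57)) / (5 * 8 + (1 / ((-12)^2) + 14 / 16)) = -151848 / 26071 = -5.82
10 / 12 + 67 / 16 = 5.02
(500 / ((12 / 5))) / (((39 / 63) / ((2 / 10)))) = 875 / 13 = 67.31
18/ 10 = 9/ 5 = 1.80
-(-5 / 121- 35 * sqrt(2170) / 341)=5 / 121 +35 * sqrt(2170) / 341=4.82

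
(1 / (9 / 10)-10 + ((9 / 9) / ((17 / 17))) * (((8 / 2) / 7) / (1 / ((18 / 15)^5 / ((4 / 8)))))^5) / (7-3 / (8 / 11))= 63869783980693055987591296 / 1036837399005889892578125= 61.60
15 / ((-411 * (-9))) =5 / 1233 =0.00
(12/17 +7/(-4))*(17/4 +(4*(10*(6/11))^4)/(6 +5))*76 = -283422022583/10951468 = -25879.82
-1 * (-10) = 10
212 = 212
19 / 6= 3.17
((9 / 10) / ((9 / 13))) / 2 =13 / 20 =0.65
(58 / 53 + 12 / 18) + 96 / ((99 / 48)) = 48.31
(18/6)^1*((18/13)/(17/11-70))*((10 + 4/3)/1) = -2244/3263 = -0.69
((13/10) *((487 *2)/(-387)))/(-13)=487/1935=0.25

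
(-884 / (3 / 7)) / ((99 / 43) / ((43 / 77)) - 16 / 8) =-11441612 / 11775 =-971.69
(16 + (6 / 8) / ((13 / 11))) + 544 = 560.63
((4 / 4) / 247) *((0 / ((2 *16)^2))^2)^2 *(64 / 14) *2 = 0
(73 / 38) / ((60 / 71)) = 5183 / 2280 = 2.27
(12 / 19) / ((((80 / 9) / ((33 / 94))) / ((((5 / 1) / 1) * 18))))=8019 / 3572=2.24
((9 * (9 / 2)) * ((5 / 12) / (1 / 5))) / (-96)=-225 / 256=-0.88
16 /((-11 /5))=-80 /11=-7.27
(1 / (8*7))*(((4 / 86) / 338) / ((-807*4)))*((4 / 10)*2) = -1 / 1642051320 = -0.00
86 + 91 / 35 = 443 / 5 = 88.60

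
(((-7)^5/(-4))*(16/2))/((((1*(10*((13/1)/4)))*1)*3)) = 344.76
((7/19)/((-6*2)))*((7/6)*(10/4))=-0.09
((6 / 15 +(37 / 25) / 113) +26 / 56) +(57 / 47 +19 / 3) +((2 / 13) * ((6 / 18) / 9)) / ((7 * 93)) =1022248608221 / 121356881100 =8.42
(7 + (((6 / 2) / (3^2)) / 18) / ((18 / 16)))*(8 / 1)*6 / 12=6820 / 243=28.07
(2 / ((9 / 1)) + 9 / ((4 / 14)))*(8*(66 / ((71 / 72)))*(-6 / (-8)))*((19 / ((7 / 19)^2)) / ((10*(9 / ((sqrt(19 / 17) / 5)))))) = 344651032*sqrt(323) / 1478575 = 4189.26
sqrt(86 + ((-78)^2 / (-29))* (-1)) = sqrt(248762) / 29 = 17.20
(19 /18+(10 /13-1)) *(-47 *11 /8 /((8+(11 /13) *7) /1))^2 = 670628101 /37740672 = 17.77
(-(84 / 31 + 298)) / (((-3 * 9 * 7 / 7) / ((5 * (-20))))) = -932200 / 837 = -1113.74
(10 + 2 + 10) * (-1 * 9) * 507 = -100386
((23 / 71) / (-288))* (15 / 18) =-115 / 122688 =-0.00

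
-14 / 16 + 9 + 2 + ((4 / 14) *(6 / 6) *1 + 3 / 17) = 10079 / 952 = 10.59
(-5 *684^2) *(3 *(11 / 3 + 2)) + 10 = -39767750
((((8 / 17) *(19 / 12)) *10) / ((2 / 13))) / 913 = 2470 / 46563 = 0.05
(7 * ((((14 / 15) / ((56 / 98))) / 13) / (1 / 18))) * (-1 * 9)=-9261 / 65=-142.48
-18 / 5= -3.60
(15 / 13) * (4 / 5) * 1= 12 / 13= 0.92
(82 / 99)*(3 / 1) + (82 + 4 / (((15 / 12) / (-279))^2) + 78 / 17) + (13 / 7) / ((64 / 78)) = 626322873811 / 3141600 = 199364.30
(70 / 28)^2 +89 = 381 / 4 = 95.25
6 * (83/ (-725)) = -498/ 725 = -0.69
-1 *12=-12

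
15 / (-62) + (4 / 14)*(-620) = -76985 / 434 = -177.38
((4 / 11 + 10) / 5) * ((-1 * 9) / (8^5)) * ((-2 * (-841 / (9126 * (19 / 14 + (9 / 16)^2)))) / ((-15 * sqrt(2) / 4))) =111853 * sqrt(2) / 13380338400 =0.00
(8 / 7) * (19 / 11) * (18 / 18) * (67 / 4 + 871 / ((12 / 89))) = 12785.11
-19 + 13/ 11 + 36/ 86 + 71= 25353/ 473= 53.60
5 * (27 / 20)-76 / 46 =469 / 92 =5.10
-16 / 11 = -1.45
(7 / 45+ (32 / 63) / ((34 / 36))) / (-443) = -3713 / 2372265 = -0.00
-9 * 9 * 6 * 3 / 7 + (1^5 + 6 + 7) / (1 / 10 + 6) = -87958 / 427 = -205.99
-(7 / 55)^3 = -343 / 166375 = -0.00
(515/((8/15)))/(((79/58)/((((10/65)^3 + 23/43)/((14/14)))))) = 11397271875/29852836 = 381.78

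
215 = 215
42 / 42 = 1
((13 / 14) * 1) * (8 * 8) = 416 / 7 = 59.43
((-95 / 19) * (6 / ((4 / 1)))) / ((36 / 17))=-85 / 24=-3.54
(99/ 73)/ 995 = 99/ 72635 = 0.00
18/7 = 2.57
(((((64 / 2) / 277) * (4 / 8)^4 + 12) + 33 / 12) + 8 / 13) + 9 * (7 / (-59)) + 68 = 69945589 / 849836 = 82.30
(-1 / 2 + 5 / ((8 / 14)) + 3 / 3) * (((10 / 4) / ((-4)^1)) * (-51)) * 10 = 47175 / 16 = 2948.44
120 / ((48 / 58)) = 145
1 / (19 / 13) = 0.68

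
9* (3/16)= 27/16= 1.69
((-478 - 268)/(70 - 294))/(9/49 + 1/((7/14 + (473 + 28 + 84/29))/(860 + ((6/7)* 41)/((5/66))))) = 1.19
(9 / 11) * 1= 9 / 11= 0.82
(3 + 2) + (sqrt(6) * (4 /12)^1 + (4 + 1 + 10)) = sqrt(6) /3 + 20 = 20.82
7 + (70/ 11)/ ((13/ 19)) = 2331/ 143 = 16.30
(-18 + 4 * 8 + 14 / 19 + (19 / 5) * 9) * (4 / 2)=9298 / 95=97.87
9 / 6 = 3 / 2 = 1.50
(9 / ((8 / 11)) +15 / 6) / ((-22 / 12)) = -357 / 44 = -8.11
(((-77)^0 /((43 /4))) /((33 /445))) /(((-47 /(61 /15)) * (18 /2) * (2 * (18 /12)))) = -21716 /5402133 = -0.00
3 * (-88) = -264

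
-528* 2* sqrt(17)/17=-1056* sqrt(17)/17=-256.12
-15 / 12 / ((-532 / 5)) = 25 / 2128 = 0.01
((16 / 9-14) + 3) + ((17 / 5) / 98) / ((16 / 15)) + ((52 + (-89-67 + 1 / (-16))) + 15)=-1386535 / 14112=-98.25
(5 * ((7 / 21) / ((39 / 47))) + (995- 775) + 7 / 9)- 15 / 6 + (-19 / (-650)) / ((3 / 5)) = 128896 / 585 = 220.34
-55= -55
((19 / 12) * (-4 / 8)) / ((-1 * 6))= 19 / 144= 0.13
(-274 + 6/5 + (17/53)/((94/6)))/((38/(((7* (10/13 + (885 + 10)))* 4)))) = -110777874214/615277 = -180045.53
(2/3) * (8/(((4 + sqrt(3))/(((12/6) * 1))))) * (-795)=-1479.40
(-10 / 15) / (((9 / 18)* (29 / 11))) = -44 / 87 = -0.51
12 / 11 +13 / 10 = 263 / 110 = 2.39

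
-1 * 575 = -575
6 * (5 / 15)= 2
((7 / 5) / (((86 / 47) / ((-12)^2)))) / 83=23688 / 17845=1.33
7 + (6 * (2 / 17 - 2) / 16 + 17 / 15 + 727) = 187279 / 255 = 734.43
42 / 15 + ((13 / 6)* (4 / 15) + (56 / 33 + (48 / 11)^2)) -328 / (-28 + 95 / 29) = 48647848 / 1301355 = 37.38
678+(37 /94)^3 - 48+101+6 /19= 11541927087 /15781096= 731.38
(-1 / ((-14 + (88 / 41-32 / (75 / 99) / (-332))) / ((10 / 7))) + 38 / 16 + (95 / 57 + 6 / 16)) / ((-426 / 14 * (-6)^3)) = 0.00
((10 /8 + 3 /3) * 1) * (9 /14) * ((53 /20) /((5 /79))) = 339147 /5600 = 60.56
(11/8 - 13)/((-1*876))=31/2336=0.01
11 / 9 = 1.22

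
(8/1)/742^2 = 2/137641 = 0.00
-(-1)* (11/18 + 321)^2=33512521/324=103433.71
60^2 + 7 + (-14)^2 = 3803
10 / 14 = 5 / 7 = 0.71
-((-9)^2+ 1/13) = -1054/13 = -81.08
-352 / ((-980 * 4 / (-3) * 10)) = -33 / 1225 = -0.03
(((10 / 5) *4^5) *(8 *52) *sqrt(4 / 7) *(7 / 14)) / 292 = 212992 *sqrt(7) / 511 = 1102.79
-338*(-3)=1014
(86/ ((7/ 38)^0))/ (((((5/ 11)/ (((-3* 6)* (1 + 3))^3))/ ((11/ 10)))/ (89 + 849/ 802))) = -70132754444544/ 10025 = -6995785979.51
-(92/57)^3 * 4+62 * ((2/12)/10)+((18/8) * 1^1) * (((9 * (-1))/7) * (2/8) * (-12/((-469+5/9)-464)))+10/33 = -37077914655317/2393375070240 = -15.49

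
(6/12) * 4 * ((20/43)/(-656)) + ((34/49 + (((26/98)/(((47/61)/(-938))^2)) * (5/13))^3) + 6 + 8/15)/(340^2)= 6039034040920330310154092571053/201834148175255510250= 29920774534.53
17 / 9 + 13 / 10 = 287 / 90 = 3.19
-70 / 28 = -5 / 2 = -2.50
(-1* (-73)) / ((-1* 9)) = -73 / 9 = -8.11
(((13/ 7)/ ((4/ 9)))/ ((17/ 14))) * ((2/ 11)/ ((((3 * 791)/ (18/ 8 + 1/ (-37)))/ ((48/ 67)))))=21996/ 52383749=0.00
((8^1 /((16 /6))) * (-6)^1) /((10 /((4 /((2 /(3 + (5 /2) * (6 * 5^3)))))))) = -33804 /5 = -6760.80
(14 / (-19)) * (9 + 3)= -168 / 19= -8.84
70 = 70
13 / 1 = 13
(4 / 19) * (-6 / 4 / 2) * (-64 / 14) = 96 / 133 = 0.72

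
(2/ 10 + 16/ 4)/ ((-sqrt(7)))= -3* sqrt(7)/ 5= -1.59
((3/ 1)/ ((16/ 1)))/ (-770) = -3/ 12320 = -0.00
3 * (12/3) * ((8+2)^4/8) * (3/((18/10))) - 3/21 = 174999/7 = 24999.86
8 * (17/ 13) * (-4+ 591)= 79832/ 13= 6140.92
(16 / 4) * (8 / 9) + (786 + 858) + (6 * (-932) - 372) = -38848 / 9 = -4316.44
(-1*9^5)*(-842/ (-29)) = -49719258/ 29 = -1714457.17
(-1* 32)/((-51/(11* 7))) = 2464/51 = 48.31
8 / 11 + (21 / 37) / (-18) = 0.70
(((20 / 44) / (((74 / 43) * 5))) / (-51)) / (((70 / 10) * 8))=-43 / 2324784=-0.00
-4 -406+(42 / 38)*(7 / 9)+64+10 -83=-418.14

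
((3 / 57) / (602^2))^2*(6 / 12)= 1 / 94825067953952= 0.00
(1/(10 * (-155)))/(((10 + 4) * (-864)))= 1/18748800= 0.00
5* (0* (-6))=0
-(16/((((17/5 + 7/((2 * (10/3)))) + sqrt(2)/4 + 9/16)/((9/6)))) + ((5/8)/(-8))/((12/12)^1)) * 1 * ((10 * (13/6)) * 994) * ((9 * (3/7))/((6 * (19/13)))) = -8724750376875/194561216 + 6911424000 * sqrt(2)/3040019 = -41628.03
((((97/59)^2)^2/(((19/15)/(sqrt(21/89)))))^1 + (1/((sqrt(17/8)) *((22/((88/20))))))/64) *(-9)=-11951452935 *sqrt(1869)/20490457451-9 *sqrt(34)/2720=-25.24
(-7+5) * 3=-6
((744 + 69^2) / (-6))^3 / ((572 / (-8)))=6178857875 / 572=10802199.08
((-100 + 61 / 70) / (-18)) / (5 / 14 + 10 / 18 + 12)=6939 / 16270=0.43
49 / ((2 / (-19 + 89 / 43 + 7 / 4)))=-127939 / 344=-371.92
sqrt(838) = 28.95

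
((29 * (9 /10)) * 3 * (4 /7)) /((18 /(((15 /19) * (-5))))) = -1305 /133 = -9.81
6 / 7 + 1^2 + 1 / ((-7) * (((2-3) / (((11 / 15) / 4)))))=113 / 60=1.88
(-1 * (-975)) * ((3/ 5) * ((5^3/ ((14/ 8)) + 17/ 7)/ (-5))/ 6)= -20163/ 14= -1440.21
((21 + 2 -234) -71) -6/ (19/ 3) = -5376/ 19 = -282.95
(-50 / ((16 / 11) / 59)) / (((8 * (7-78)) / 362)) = 1292.57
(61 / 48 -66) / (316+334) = -239 / 2400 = -0.10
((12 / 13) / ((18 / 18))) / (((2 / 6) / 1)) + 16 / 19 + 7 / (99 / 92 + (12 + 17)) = 2627232 / 683449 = 3.84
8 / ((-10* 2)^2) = 1 / 50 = 0.02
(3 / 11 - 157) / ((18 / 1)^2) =-431 / 891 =-0.48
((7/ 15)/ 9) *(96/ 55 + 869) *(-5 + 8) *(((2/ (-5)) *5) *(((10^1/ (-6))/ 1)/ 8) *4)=335237/ 1485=225.75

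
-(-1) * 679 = 679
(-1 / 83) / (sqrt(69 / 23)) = -sqrt(3) / 249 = -0.01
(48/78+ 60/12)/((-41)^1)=-73/533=-0.14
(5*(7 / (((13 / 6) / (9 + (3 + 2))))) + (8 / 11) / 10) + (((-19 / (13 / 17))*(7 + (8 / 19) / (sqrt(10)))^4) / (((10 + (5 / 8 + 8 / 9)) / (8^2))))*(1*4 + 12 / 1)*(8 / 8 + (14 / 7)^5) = -3566775961959881272 / 20327846825 - 409867729108992*sqrt(10) / 97262425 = -188788519.89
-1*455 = -455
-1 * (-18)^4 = -104976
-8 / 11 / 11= -8 / 121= -0.07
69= 69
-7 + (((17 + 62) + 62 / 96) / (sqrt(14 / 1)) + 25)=18 + 3823* sqrt(14) / 672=39.29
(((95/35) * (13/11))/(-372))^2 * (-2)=-61009/410239368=-0.00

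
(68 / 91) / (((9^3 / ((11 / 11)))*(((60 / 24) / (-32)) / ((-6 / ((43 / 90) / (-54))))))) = -8.90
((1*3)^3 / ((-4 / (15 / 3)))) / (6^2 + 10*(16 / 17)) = -2295 / 3088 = -0.74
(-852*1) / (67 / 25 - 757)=1.13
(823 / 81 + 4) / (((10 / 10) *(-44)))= -1147 / 3564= -0.32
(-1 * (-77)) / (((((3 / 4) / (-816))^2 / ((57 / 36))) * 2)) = 216477184 / 3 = 72159061.33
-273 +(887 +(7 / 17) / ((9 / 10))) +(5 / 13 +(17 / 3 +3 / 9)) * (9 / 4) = 5002915 / 7956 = 628.82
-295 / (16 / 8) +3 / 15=-1473 / 10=-147.30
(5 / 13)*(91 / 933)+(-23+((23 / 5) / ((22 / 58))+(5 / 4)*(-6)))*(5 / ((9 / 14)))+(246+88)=5884964 / 30789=191.14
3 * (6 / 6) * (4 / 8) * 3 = 9 / 2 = 4.50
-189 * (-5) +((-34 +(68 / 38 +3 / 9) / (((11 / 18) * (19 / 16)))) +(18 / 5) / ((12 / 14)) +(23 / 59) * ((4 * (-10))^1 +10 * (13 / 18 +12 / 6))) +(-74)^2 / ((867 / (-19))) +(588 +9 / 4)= 1532759488811 / 1107973980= 1383.39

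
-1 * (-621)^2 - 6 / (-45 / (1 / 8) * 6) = -138830759 / 360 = -385641.00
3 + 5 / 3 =14 / 3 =4.67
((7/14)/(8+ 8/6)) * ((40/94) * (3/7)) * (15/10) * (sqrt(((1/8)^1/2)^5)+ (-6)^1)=-829305/9433088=-0.09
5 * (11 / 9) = 55 / 9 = 6.11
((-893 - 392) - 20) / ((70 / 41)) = -10701 / 14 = -764.36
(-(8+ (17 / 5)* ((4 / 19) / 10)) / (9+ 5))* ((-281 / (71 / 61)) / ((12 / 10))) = 154269 / 1330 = 115.99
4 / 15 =0.27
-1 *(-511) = 511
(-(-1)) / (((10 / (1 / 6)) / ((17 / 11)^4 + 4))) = 28417 / 175692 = 0.16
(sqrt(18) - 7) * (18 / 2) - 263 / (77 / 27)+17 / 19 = -225779 / 1463+27 * sqrt(2) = -116.14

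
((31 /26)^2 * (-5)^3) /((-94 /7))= 840875 /63544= 13.23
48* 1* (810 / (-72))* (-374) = 201960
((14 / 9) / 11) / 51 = 14 / 5049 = 0.00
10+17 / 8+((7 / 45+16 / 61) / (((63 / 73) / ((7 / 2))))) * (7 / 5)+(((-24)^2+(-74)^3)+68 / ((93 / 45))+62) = -12392716359017 / 30634200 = -404538.60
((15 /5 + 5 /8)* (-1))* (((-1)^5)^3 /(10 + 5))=29 /120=0.24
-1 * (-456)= 456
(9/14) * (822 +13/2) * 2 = 14913/14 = 1065.21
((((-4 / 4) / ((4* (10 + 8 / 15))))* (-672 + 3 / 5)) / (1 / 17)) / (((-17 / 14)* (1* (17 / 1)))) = -70497 / 5372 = -13.12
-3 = -3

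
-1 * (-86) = 86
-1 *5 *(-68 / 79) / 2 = 170 / 79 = 2.15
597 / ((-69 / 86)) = -17114 / 23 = -744.09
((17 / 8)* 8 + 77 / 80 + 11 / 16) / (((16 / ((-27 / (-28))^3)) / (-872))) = -800251731 / 878080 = -911.37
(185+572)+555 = 1312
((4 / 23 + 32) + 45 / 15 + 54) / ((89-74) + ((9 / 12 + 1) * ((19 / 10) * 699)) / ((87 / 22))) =1189580 / 8040317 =0.15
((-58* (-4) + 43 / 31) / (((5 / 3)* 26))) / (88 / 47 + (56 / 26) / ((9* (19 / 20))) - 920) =-34888617 / 5945835712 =-0.01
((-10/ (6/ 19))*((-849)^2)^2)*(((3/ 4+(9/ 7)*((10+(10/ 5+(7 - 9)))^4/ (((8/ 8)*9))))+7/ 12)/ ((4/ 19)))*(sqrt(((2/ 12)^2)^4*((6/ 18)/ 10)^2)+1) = -675860065552528952827/ 6048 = -111749349463050422.09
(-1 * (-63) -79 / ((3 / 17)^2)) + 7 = -22201 / 9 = -2466.78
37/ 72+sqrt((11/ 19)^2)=1495/ 1368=1.09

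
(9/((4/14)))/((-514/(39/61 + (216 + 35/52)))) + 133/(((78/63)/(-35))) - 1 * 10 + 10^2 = -12009994485/3260816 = -3683.13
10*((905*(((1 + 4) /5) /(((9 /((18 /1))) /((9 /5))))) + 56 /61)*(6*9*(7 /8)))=93930165 /61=1539838.77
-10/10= -1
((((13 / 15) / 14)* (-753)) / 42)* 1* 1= -3263 / 2940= -1.11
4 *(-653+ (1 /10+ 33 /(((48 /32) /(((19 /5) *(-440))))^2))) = 2460074746 /15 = 164004983.07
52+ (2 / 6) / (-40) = 6239 / 120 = 51.99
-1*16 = -16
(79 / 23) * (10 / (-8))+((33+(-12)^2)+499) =61797 / 92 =671.71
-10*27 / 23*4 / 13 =-1080 / 299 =-3.61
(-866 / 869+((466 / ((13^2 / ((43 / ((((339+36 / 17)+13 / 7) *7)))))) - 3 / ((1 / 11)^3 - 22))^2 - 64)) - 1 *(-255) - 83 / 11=1617217195725684301854710480 / 8861828149144948546269701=182.49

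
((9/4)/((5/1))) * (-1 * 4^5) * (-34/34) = 2304/5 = 460.80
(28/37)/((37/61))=1708/1369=1.25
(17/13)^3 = 4913/2197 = 2.24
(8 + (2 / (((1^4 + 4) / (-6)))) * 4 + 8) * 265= 1696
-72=-72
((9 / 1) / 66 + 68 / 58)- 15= -8735 / 638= -13.69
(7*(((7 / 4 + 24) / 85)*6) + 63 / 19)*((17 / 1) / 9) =17269 / 570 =30.30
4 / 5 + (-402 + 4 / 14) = -14032 / 35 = -400.91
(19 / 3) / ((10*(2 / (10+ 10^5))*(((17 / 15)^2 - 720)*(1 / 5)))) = -71257125 / 323422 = -220.32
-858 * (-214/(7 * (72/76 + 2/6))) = 10465884/511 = 20481.18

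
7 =7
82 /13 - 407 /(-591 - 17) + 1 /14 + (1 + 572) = 32092925 /55328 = 580.05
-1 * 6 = -6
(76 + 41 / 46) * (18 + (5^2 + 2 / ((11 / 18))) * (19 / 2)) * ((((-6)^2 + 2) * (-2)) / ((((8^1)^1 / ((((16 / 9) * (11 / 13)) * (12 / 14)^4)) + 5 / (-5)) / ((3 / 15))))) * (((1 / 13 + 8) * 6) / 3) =-78850086336 / 129007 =-611207.81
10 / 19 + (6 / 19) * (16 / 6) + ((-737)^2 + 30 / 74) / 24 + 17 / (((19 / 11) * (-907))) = 86589248551 / 3825726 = 22633.42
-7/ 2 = -3.50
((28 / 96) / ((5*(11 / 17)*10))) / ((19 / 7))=833 / 250800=0.00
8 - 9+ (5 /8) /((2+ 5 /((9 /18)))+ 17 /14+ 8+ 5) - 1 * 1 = -1.98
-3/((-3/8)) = 8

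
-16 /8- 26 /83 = -192 /83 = -2.31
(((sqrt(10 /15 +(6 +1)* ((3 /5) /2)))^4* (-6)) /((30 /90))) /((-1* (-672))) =-6889 /33600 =-0.21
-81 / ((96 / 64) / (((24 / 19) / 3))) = -432 / 19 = -22.74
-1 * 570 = -570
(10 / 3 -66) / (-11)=188 / 33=5.70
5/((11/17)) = 85/11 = 7.73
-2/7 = -0.29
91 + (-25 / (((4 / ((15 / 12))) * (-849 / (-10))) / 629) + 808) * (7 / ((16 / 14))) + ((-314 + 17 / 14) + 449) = 1833941581 / 380352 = 4821.70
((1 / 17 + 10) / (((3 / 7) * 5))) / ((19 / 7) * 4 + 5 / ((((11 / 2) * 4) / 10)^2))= 112651 / 285345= 0.39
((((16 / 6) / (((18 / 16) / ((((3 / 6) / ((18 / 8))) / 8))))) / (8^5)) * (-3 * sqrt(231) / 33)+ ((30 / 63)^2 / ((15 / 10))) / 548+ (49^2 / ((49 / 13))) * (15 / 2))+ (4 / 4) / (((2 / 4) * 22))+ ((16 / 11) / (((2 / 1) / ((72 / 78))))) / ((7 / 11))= 247714435457 / 51837786 - sqrt(231) / 5474304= 4778.65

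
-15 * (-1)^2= -15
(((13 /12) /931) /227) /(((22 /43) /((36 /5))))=1677 /23247070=0.00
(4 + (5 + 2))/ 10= 11/ 10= 1.10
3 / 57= 1 / 19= 0.05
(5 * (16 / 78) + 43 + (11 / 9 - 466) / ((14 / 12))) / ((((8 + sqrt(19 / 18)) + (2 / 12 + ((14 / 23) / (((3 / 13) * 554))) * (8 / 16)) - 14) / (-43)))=-3172.09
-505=-505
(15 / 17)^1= 15 / 17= 0.88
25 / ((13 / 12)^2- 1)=144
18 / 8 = 2.25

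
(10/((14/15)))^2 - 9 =5184/49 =105.80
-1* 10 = -10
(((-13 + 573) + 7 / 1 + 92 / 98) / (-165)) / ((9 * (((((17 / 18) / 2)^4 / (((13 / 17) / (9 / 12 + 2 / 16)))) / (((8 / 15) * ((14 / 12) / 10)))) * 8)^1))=-0.05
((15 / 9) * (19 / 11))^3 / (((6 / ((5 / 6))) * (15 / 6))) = 857375 / 646866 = 1.33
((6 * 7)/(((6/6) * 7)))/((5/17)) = 20.40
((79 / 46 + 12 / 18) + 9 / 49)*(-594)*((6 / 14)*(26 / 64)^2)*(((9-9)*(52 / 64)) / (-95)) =0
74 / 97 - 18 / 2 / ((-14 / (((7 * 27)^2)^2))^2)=-29007653365196616241 / 388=-74761993209269629.49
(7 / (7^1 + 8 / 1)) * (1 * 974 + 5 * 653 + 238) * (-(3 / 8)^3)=-282051 / 2560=-110.18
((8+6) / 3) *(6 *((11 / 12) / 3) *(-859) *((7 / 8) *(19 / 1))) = -8797019 / 72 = -122180.82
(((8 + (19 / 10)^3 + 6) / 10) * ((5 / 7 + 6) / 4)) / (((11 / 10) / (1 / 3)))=326791 / 308000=1.06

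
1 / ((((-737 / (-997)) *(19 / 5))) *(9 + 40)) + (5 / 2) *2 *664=2278013025 / 686147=3320.01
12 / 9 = 4 / 3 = 1.33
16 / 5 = 3.20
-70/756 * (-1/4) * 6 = 5/36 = 0.14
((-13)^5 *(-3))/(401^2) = 1113879/160801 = 6.93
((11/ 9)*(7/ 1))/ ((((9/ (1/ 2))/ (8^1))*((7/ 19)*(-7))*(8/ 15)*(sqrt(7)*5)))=-0.21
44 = 44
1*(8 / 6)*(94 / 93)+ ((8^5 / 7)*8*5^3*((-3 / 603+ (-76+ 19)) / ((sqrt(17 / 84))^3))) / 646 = 376 / 279 - 88342528000*sqrt(357) / 367897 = -4537091.68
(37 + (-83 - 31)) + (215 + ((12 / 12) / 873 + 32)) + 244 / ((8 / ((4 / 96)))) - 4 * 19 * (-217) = 232752583 / 13968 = 16663.27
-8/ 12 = -0.67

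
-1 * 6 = -6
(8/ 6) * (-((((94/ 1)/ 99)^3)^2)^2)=-1903681259257013505900544/ 2659154615148387841976403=-0.72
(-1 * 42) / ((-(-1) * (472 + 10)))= -21 / 241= -0.09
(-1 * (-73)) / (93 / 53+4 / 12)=11607 / 332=34.96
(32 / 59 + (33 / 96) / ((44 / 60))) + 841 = 1589717 / 1888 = 842.01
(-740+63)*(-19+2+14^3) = -1846179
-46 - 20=-66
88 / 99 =8 / 9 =0.89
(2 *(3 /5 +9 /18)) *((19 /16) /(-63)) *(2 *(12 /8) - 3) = 0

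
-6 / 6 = -1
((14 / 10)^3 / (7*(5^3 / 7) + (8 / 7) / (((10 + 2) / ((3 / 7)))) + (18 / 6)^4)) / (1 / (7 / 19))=117649 / 23978000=0.00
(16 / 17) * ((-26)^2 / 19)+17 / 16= 178547 / 5168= 34.55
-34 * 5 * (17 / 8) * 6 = -4335 / 2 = -2167.50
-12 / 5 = -2.40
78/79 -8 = -7.01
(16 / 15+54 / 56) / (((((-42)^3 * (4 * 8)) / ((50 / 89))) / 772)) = -823145 / 2215527552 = -0.00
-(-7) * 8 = 56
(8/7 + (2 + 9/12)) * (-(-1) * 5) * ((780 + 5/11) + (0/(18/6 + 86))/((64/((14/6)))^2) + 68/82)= 27433665/1804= 15207.13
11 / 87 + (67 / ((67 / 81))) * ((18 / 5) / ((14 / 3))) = 190654 / 3045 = 62.61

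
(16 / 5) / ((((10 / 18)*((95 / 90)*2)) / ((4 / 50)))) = 2592 / 11875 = 0.22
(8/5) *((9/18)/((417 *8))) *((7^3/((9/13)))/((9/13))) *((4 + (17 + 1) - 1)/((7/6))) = 57967/18765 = 3.09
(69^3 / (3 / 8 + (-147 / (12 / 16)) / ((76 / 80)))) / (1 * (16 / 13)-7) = 9407736 / 34025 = 276.49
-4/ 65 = -0.06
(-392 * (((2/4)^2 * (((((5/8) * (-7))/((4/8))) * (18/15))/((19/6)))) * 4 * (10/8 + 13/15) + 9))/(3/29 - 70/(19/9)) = 713342/30355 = 23.50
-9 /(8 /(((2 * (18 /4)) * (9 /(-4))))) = 22.78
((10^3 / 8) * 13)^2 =2640625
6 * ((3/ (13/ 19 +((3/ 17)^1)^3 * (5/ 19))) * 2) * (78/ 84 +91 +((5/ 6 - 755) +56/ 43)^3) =-22405045924.37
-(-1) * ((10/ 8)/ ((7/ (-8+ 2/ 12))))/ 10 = -47/ 336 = -0.14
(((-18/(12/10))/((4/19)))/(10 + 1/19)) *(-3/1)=16245/764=21.26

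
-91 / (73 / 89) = -8099 / 73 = -110.95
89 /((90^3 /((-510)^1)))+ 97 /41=2295067 /996300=2.30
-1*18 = -18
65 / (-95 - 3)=-65 / 98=-0.66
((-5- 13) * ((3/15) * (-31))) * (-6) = -3348/5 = -669.60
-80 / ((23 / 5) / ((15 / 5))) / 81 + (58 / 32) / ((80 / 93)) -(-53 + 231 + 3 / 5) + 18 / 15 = -27969775 / 158976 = -175.94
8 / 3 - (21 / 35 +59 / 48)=67 / 80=0.84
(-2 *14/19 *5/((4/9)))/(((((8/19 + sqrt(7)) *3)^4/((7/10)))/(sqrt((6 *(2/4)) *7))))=-2473694625563 *sqrt(21)/662414991194898 + 1853087469968 *sqrt(3)/331207495597449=-0.01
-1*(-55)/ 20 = 11/ 4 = 2.75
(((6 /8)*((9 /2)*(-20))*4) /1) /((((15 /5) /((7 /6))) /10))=-1050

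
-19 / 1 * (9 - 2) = -133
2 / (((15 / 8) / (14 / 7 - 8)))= -32 / 5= -6.40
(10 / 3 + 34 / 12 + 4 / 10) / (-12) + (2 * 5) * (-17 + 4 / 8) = -165.55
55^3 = 166375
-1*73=-73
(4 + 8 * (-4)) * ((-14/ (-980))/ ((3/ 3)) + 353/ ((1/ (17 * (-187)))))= 157106178/ 5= 31421235.60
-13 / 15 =-0.87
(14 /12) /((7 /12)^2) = 24 /7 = 3.43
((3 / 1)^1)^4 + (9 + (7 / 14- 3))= 175 / 2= 87.50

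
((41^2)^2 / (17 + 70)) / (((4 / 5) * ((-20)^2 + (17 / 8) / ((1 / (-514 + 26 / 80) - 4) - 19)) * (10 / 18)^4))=5841538190427294 / 5481137391125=1065.75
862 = 862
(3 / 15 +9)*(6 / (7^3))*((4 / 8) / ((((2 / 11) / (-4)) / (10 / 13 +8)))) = -346104 / 22295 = -15.52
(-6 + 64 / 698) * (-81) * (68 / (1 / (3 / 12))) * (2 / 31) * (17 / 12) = 8044893 / 10819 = 743.59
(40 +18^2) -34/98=17819/49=363.65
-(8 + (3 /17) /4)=-547 /68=-8.04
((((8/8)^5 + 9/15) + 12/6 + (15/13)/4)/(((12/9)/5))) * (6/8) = 9099/832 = 10.94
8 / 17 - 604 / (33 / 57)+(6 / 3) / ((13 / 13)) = -194630 / 187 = -1040.80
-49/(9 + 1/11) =-539/100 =-5.39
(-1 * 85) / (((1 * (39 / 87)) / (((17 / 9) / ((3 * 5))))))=-8381 / 351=-23.88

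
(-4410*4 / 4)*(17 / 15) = -4998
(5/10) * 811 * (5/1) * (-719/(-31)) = 2915545/62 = 47024.92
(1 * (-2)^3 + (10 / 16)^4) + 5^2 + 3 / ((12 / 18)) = 88689 / 4096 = 21.65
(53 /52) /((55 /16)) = 212 /715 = 0.30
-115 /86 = -1.34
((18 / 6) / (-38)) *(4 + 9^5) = -177159 / 38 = -4662.08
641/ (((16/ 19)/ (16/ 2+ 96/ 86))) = 6939.20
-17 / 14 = -1.21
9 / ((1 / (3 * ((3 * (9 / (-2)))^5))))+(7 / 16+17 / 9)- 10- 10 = -3486789491 / 288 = -12106907.95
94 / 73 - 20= -1366 / 73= -18.71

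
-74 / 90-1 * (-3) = 98 / 45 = 2.18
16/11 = 1.45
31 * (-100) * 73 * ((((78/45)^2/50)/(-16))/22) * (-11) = -382447/900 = -424.94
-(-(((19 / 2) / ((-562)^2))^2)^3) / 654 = 47045881 / 41552150868735053338374851845342887936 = 0.00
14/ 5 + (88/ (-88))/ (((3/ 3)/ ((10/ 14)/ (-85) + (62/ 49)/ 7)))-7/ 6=255569/ 174930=1.46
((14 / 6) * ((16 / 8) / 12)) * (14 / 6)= 49 / 54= 0.91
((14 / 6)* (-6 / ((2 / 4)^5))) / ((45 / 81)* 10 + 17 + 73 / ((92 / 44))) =-11592 / 1487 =-7.80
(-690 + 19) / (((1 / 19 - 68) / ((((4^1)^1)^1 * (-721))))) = -36768116 / 1291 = -28480.34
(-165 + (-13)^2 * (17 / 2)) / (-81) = -2543 / 162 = -15.70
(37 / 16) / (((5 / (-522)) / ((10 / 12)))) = -3219 / 16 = -201.19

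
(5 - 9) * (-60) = 240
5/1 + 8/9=53/9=5.89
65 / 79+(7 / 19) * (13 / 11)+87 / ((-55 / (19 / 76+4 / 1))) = -1804499 / 330220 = -5.46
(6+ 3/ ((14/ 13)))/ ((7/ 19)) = 2337/ 98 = 23.85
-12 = -12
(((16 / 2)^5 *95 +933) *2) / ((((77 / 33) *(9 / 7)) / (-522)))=-1083634764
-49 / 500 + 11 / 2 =2701 / 500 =5.40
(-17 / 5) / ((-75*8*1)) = 17 / 3000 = 0.01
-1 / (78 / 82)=-41 / 39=-1.05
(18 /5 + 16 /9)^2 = 58564 /2025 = 28.92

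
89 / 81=1.10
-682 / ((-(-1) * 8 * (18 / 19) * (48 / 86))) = -161.23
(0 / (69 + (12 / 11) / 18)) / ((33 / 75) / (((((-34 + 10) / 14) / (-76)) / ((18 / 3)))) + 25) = 0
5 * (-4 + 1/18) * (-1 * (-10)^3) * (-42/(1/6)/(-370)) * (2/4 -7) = 3230500/37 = 87310.81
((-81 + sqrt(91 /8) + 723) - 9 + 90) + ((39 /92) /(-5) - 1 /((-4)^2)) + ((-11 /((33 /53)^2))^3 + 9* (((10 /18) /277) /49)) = -536023268305998457 /24232557721680 + sqrt(182) /4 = -22116.59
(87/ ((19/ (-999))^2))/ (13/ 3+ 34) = 260478261/ 41515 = 6274.32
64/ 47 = 1.36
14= 14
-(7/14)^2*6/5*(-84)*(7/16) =441/40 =11.02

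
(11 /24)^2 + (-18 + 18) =121 /576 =0.21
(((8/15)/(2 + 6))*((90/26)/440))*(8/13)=3/9295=0.00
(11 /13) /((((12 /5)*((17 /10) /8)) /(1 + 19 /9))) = 30800 /5967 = 5.16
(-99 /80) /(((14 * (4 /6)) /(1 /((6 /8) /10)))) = -1.77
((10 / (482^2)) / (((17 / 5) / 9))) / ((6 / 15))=1125 / 3949508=0.00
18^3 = 5832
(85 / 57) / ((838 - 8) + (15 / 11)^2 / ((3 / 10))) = 2057 / 1153452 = 0.00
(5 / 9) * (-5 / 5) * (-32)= 160 / 9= 17.78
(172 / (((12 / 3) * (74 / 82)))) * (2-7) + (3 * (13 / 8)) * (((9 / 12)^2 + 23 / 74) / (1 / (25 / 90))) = -6736315 / 28416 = -237.06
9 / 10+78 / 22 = 489 / 110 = 4.45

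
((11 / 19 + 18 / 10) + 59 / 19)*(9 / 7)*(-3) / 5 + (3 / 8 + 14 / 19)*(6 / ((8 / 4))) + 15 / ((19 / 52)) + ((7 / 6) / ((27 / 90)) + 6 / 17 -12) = 131858717 / 4069800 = 32.40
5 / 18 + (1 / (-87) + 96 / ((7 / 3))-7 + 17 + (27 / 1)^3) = 72109531 / 3654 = 19734.41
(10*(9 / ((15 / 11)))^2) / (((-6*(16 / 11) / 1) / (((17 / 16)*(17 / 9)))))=-384659 / 3840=-100.17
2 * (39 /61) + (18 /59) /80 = 184629 /143960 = 1.28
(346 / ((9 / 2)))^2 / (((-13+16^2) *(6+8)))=239432 / 137781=1.74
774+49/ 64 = 49585/ 64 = 774.77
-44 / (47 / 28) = -1232 / 47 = -26.21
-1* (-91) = 91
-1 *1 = -1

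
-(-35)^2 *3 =-3675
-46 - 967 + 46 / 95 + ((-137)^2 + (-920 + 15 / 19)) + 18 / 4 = 3199937 / 190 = 16841.77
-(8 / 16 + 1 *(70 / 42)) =-13 / 6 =-2.17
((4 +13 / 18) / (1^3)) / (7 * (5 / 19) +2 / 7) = 11305 / 5094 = 2.22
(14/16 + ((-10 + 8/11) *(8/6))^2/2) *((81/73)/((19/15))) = 90919665/1342616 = 67.72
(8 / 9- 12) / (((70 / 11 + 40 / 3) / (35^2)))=-26950 / 39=-691.03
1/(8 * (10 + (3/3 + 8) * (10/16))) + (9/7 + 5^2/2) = 24139/1750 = 13.79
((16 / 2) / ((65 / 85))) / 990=68 / 6435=0.01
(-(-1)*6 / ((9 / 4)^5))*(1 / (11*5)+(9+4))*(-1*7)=-10264576 / 1082565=-9.48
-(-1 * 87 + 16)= 71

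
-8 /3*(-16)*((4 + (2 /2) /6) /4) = 400 /9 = 44.44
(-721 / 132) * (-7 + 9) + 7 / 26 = -4571 / 429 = -10.66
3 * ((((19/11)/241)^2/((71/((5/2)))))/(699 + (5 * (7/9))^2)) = 438615/57725289188248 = 0.00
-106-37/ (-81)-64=-13733/ 81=-169.54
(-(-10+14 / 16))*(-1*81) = -5913 / 8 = -739.12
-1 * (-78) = 78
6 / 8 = 3 / 4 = 0.75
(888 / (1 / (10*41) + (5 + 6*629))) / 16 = 22755 / 1549391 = 0.01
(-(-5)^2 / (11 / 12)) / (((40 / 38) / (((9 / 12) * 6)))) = -2565 / 22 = -116.59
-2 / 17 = -0.12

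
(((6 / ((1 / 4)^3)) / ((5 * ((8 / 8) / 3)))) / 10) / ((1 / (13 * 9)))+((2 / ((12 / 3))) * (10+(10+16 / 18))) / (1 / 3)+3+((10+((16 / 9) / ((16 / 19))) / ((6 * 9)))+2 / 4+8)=16697456 / 6075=2748.55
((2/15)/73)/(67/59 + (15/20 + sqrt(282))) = -42008/3396306093 + 111392* sqrt(282)/16981530465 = 0.00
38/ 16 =19/ 8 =2.38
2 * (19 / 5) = 38 / 5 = 7.60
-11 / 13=-0.85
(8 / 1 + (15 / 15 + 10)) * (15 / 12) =95 / 4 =23.75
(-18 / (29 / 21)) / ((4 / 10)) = -945 / 29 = -32.59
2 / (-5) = -2 / 5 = -0.40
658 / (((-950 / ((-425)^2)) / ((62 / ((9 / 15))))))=-736877750 / 57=-12927679.82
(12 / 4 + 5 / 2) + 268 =547 / 2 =273.50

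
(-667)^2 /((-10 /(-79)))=35146231 /10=3514623.10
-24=-24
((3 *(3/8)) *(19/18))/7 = 19/112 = 0.17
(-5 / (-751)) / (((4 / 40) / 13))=650 / 751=0.87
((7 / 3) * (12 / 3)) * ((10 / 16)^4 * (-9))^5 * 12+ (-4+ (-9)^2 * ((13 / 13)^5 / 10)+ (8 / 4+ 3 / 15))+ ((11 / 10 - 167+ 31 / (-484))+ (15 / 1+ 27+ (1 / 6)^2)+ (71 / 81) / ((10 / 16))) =-663.29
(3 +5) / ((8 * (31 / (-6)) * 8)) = -3 / 124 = -0.02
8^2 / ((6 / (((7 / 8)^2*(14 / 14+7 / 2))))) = 36.75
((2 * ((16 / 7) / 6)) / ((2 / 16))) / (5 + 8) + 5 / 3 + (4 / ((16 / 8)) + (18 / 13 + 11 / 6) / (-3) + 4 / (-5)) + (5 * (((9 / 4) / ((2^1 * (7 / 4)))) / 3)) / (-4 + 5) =13654 / 4095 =3.33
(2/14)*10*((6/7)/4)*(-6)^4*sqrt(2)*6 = 116640*sqrt(2)/49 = 3366.41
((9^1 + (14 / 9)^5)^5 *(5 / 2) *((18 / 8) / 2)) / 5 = 1397741168807356417441201540625 / 1276263089229960157813776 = 1095182.63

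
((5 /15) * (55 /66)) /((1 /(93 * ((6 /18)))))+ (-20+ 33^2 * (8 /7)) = 155381 /126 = 1233.18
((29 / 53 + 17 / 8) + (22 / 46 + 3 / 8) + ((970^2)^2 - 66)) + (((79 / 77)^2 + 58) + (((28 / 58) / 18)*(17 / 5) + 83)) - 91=16699851156646539663043 / 18863647110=885292809988.67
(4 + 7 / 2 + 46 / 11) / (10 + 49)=257 / 1298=0.20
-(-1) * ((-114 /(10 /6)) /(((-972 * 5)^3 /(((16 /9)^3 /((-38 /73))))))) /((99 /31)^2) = -4489792 /7119577898791875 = -0.00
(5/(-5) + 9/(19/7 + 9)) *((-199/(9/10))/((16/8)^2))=18905/1476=12.81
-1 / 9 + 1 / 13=-4 / 117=-0.03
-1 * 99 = -99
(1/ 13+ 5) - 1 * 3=27/ 13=2.08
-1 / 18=-0.06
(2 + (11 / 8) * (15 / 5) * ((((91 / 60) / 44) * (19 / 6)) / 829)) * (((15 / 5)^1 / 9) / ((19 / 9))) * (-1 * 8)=-6368449 / 2520160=-2.53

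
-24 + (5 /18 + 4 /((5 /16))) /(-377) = -815497 /33930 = -24.03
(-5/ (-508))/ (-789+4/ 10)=-0.00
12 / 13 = 0.92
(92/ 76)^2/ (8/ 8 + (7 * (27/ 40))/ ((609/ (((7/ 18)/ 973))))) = 170591920/ 116415641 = 1.47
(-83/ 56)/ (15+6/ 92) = -1909/ 19404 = -0.10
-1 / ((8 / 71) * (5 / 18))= -639 / 20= -31.95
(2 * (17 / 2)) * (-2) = -34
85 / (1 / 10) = 850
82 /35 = 2.34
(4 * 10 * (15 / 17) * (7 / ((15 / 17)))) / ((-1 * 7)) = -40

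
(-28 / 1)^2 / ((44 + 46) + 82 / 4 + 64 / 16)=1568 / 229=6.85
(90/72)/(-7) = -5/28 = -0.18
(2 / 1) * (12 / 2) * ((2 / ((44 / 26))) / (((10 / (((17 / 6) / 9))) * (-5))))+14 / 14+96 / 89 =438206 / 220275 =1.99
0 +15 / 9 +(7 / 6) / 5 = 19 / 10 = 1.90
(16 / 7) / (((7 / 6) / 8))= 768 / 49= 15.67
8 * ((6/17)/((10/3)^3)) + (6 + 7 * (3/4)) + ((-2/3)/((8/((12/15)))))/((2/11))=279469/25500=10.96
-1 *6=-6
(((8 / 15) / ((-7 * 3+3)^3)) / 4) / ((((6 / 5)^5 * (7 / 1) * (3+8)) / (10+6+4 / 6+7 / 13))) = -38125 / 18570674304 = -0.00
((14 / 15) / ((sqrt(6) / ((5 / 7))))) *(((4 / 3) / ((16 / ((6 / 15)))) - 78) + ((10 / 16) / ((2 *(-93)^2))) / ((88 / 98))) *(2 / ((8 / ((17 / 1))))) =-40352107783 *sqrt(6) / 1096001280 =-90.18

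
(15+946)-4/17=16333/17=960.76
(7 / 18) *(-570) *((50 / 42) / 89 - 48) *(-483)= -1371762665 / 267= -5137687.88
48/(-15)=-16/5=-3.20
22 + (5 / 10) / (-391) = 17203 / 782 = 22.00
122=122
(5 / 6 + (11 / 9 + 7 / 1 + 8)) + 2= 343 / 18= 19.06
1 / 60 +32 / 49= 1969 / 2940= 0.67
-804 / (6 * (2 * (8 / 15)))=-1005 / 8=-125.62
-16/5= -3.20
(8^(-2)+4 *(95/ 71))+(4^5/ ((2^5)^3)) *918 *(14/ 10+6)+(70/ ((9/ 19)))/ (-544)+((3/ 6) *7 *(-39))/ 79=59222654509/ 274616640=215.66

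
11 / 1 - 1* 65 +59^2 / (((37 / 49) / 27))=4603365 / 37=124415.27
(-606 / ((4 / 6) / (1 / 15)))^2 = 91809 / 25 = 3672.36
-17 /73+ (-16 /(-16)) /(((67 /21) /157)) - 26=112376 /4891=22.98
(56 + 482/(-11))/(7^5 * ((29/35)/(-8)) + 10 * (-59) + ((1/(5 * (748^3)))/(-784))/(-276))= -5515845028700160/1055336544400664063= -0.01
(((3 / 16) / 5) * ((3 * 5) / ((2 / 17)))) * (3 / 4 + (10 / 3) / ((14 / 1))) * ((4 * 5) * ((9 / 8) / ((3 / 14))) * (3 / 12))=124.01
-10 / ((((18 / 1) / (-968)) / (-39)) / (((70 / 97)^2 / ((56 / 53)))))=-291791500 / 28227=-10337.32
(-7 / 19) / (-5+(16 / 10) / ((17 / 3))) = 595 / 7619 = 0.08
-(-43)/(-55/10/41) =-3526/11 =-320.55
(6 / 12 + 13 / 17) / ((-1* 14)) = -43 / 476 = -0.09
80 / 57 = 1.40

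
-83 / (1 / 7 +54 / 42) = -581 / 10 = -58.10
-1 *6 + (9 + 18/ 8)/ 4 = -51/ 16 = -3.19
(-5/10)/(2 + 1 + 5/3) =-3/28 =-0.11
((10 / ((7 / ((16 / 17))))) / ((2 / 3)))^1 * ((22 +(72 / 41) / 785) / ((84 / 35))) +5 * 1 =17992855 / 766003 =23.49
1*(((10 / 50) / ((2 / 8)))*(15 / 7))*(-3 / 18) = -2 / 7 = -0.29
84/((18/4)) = 56/3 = 18.67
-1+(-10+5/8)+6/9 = -233/24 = -9.71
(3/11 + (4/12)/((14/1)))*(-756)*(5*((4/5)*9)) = -88776/11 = -8070.55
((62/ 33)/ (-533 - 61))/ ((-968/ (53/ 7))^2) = -87079/ 450004838976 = -0.00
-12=-12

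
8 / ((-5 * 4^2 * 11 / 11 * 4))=-1 / 40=-0.02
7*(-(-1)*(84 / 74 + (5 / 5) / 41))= 12313 / 1517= 8.12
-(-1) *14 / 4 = 7 / 2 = 3.50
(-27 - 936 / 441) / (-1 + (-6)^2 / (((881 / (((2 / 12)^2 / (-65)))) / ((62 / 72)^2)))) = 29.12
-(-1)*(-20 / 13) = -20 / 13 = -1.54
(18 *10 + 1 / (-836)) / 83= 1813 / 836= 2.17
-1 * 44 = -44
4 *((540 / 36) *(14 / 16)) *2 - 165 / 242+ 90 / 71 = 164925 / 1562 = 105.59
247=247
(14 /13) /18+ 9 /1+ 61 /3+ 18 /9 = 3673 /117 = 31.39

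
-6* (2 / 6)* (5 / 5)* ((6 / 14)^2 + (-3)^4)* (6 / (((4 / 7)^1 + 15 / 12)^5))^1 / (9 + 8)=-36528128 / 12778713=-2.86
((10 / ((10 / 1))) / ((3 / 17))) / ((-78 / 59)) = -1003 / 234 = -4.29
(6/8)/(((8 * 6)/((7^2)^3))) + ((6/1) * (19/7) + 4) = 832631/448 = 1858.55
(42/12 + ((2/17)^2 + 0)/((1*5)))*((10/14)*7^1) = 10123/578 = 17.51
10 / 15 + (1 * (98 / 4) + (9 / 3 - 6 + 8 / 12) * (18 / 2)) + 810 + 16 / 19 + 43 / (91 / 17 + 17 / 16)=163463039 / 198930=821.71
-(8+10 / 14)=-61 / 7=-8.71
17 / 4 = 4.25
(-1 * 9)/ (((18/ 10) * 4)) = -5/ 4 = -1.25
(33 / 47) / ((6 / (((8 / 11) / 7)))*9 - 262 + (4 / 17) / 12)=6732 / 2471495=0.00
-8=-8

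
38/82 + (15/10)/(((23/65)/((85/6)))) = 228273/3772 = 60.52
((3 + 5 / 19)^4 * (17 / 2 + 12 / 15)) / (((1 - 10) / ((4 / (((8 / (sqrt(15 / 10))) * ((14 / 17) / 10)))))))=-973391134 * sqrt(6) / 2736741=-871.22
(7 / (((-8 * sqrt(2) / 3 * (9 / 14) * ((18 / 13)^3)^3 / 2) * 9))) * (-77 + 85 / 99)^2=-198.87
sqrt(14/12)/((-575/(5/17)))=-sqrt(42)/11730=-0.00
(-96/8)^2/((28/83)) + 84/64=47955/112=428.17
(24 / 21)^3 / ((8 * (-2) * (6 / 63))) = -48 / 49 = -0.98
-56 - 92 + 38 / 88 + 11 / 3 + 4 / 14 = -132701 / 924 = -143.62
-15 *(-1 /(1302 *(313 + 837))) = 0.00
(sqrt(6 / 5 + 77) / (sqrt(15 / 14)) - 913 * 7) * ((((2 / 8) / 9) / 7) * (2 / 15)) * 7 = -6391 / 270 + sqrt(16422) / 4050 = -23.64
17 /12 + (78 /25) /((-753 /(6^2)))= 95443 /75300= 1.27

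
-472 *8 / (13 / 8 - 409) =9.27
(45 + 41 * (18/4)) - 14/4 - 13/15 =3377/15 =225.13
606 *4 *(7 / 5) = 16968 / 5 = 3393.60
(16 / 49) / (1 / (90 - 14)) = 1216 / 49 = 24.82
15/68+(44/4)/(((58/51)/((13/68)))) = 8163/3944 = 2.07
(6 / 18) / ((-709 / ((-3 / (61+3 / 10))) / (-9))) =-90 / 434617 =-0.00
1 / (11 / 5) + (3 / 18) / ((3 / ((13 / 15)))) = 1493 / 2970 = 0.50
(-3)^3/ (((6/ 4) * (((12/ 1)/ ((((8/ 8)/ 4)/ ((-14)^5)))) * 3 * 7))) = 1/ 30118144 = 0.00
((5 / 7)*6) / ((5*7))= 6 / 49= 0.12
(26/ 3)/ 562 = 13/ 843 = 0.02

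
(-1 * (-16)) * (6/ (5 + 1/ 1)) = 16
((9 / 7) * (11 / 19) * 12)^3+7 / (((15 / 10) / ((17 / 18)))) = 45550233947 / 63521199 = 717.09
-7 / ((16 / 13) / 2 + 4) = -91 / 60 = -1.52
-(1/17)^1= -1/17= -0.06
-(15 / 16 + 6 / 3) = -47 / 16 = -2.94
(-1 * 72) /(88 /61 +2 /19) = -13908 /299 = -46.52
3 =3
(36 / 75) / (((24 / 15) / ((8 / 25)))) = 12 / 125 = 0.10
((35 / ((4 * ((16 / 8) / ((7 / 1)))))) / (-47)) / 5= -49 / 376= -0.13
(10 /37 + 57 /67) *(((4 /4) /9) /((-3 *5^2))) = -2779 /1673325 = -0.00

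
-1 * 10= -10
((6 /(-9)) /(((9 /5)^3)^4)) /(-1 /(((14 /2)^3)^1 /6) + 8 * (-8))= 83740234375 /9302381643074697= 0.00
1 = 1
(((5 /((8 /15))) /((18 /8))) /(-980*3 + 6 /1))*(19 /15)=-95 /52812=-0.00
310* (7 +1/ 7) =15500/ 7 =2214.29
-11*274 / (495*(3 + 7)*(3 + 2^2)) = -137 / 1575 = -0.09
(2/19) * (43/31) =86/589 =0.15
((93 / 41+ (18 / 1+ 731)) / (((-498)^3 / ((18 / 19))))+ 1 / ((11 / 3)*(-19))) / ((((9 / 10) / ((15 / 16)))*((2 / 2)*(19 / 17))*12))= -179412992225 / 160865072508096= -0.00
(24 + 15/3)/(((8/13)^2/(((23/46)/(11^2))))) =4901/15488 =0.32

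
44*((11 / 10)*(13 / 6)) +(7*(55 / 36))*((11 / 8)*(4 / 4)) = 172183 / 1440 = 119.57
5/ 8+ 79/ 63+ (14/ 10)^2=48371/ 12600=3.84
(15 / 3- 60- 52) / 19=-5.63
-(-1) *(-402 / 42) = -67 / 7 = -9.57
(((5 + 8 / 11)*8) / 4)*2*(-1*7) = -1764 / 11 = -160.36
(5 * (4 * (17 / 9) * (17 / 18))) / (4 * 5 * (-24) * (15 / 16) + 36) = -1445 / 16767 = -0.09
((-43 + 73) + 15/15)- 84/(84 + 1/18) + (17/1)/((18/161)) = 4958119/27234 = 182.06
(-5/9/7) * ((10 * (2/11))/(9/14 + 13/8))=-800/12573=-0.06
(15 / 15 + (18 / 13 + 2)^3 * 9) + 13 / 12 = 9254797 / 26364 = 351.04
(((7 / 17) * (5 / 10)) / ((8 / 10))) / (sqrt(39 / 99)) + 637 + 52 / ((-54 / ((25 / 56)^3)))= 35 * sqrt(429) / 1768 + 1510006667 / 2370816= 637.32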